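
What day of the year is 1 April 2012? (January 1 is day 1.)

92

Days in months before April: 31 + 29 + 31 = 91.
Plus 1 day into April → day 92.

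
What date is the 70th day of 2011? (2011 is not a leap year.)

2011-03-11

January has 31 days (70 − 31 = 39 remain).
February has 28 days (39 − 28 = 11 remain).
11 into March → March 11.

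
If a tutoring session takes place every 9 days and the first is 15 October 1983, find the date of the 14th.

9 February 1984

The 14th occurrence is 13 intervals after the first: 13 × 9 = 117 days after 15 October 1983.
October has 31 days — 16 days to the end of October leaves 101.
November has 30 days (71 left).
December has 31 days (40 left).
January has 31 days (9 left).
9 days into February → 9 February 1984.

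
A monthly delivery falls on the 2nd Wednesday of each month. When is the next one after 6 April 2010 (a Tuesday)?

April 2010 starts on a Thursday; its first Wednesday is the 7th, so the 2nd Wednesday is the 14th — 14 April 2010.
14 April 2010 is after 6 April 2010, so that is the next one.

14 April 2010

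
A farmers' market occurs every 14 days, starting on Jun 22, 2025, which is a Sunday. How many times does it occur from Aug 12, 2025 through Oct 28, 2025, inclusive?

Occurrences land 14·i days after Jun 22, 2025 for i = 0, 1, 2, …
Aug 12, 2025 is 51 days after the start; 51 ÷ 14 = 3 remainder 9; since the remainder is 9, round up to i = 4. First occurrence in the window: #5 on Aug 17, 2025 (4×14 = 56 days in).
Oct 28, 2025 is 128 days after the start; 128 ÷ 14 = 9 remainder 2. Last occurrence in the window: #10 on Oct 26, 2025.
Occurrences #5 through #10: 6 in total.

6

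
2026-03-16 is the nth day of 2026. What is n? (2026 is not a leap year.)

Days in months before March: 31 + 28 = 59.
Plus 16 days into March → day 75.

75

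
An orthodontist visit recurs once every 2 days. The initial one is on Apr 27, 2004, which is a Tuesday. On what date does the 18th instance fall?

May 31, 2004

The 18th occurrence is 17 intervals after the first: 17 × 2 = 34 days after Apr 27, 2004.
Apr has 30 days — 3 days to the end of Apr leaves 31.
31 days into May → May 31, 2004.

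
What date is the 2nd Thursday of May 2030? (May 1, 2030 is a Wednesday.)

May 2030 begins on a Wednesday, so the first Thursday is May 2 (1 day later).
The 2nd Thursday is 1 weeks later: 2 + 7 = 9.

May 9, 2030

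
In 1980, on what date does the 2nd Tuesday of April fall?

The first Tuesday of April 1980 is April 1.
The 2nd Tuesday is 1 weeks later: 1 + 7 = 8.

1980-04-08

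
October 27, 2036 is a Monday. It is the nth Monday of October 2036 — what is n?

4th

Day 27 falls in week ⌈27/7⌉ of the month.
Days 1–7 hold the 1st Monday, 8–14 the 2nd, 15–21 the 3rd, 22–28 the 4th, 29–31 the 5th.
27 is in the range for the 4th.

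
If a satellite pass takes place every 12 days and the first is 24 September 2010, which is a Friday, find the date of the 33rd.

13 October 2011

The 33rd occurrence is 32 intervals after the first: 32 × 12 = 384 days after 24 September 2010.
September has 30 days — 6 days to the end of September leaves 378.
October has 31 days (347 left).
November has 30 days (317 left).
December has 31 days (286 left).
January has 31 days (255 left).
February has 28 days (227 left).
March has 31 days (196 left).
April has 30 days (166 left).
May has 31 days (135 left).
June has 30 days (105 left).
July has 31 days (74 left).
August has 31 days (43 left).
September has 30 days (13 left).
13 days into October → 13 October 2011.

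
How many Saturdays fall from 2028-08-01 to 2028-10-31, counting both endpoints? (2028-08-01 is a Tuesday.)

13

2028-08-01 is a Tuesday; the first Saturday on or after it is 2028-08-05 (4 days later).
From 2028-08-05 to 2028-10-31: 26 + 30 + 31 = 87 days (rest of August, September, October).
87 ÷ 7 = 12 full weeks with remainder 3, so 12 more Saturdays after the first → 13.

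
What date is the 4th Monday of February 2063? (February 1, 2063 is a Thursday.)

February 2063 begins on a Thursday, so the first Monday is February 5 (4 days later).
The 4th Monday is 3 weeks later: 5 + 21 = 26.

26 February 2063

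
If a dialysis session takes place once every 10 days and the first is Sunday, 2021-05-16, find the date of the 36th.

2022-05-01

The 36th occurrence is 35 intervals after the first: 35 × 10 = 350 days after 2021-05-16.
May has 31 days — 15 days to the end of May leaves 335.
June has 30 days (305 left).
July has 31 days (274 left).
August has 31 days (243 left).
September has 30 days (213 left).
October has 31 days (182 left).
November has 30 days (152 left).
December has 31 days (121 left).
January has 31 days (90 left).
February has 28 days (62 left).
March has 31 days (31 left).
April has 30 days (1 left).
1 day into May → 2022-05-01.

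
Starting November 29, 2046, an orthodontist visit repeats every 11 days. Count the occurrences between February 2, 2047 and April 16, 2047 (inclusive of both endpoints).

7

Occurrences land 11·i days after November 29, 2046 for i = 0, 1, 2, …
February 2, 2047 is 65 days after the start; 65 ÷ 11 = 5 remainder 10; since the remainder is 10, round up to i = 6. First occurrence in the window: #7 on February 3, 2047 (6×11 = 66 days in).
April 16, 2047 is 138 days after the start; 138 ÷ 11 = 12 remainder 6. Last occurrence in the window: #13 on April 10, 2047.
Occurrences #7 through #13: 7 in total.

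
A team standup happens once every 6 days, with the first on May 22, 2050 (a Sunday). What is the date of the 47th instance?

Feb 22, 2051

The 47th occurrence is 46 intervals after the first: 46 × 6 = 276 days after May 22, 2050.
May has 31 days — 9 days to the end of May leaves 267.
Jun has 30 days (237 left).
Jul has 31 days (206 left).
Aug has 31 days (175 left).
Sep has 30 days (145 left).
Oct has 31 days (114 left).
Nov has 30 days (84 left).
Dec has 31 days (53 left).
Jan has 31 days (22 left).
22 days into Feb → Feb 22, 2051.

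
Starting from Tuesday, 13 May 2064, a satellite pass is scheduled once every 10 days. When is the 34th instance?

The 34th occurrence is 33 intervals after the first: 33 × 10 = 330 days after 13 May 2064.
May has 31 days — 18 days to the end of May leaves 312.
June has 30 days (282 left).
July has 31 days (251 left).
August has 31 days (220 left).
September has 30 days (190 left).
October has 31 days (159 left).
November has 30 days (129 left).
December has 31 days (98 left).
January has 31 days (67 left).
February has 28 days (39 left).
March has 31 days (8 left).
8 days into April → 8 April 2065.

8 April 2065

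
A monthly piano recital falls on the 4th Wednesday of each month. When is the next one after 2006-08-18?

August 2006 starts on a Tuesday; its first Wednesday is the 2nd, so the 4th Wednesday is the 23rd — 2006-08-23.
2006-08-23 is after 2006-08-18, so that is the next one.

2006-08-23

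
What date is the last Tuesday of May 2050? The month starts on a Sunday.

May 2050 begins on a Sunday, so the first Tuesday is May 3 (2 days later).
May 2050 has 31 days. Adding weeks: 3, 10, 17, 24, 31 — the last one ≤ 31 is the 31st.

2050-05-31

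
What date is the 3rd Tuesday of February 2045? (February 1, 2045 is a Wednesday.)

February 2045 begins on a Wednesday, so the first Tuesday is February 7 (6 days later).
The 3rd Tuesday is 2 weeks later: 7 + 14 = 21.

21 February 2045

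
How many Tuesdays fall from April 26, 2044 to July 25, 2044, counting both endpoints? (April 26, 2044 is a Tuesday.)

April 26, 2044 is a Tuesday; the first Tuesday on or after it is April 26, 2044.
From April 26, 2044 to July 25, 2044: 4 + 31 + 30 + 25 = 90 days (rest of April, May, June, July).
90 ÷ 7 = 12 full weeks with remainder 6, so 12 more Tuesdays after the first → 13.

13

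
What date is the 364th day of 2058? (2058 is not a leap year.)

2058-12-30

January has 31 days (364 − 31 = 333 remain).
February has 28 days (333 − 28 = 305 remain).
March has 31 days (305 − 31 = 274 remain).
April has 30 days (274 − 30 = 244 remain).
May has 31 days (244 − 31 = 213 remain).
June has 30 days (213 − 30 = 183 remain).
July has 31 days (183 − 31 = 152 remain).
August has 31 days (152 − 31 = 121 remain).
September has 30 days (121 − 30 = 91 remain).
October has 31 days (91 − 31 = 60 remain).
November has 30 days (60 − 30 = 30 remain).
30 into December → December 30.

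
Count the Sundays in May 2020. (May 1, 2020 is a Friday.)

5

May 1, 2020 is a Friday; the first Sunday on or after it is May 3, 2020 (2 days later).
From May 3, 2020 to May 31, 2020 is 31 − 3 = 28 days.
28 ÷ 7 = 4 full weeks with remainder 0, so 4 more Sundays after the first → 5.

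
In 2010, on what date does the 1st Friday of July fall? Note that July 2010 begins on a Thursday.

July 2010 begins on a Thursday, so the first Friday is July 2 (1 day later).

July 2, 2010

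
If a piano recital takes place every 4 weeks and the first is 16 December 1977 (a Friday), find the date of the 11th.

The 11th occurrence is 10 intervals after the first: 10 × 28 = 280 days after 16 December 1977.
December has 31 days — 15 days to the end of December leaves 265.
January has 31 days (234 left).
February has 28 days (206 left).
March has 31 days (175 left).
April has 30 days (145 left).
May has 31 days (114 left).
June has 30 days (84 left).
July has 31 days (53 left).
August has 31 days (22 left).
22 days into September → 22 September 1978.

22 September 1978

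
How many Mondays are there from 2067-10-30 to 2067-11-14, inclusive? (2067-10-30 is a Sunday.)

2067-10-30 is a Sunday; the first Monday on or after it is 2067-10-31 (1 day later).
From 2067-10-31 to 2067-11-14: 0 + 14 = 14 days (rest of October, November).
14 ÷ 7 = 2 full weeks with remainder 0, so 2 more Mondays after the first → 3.

3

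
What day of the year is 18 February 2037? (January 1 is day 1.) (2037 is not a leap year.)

Days in months before February: 31 = 31.
Plus 18 days into February → day 49.

49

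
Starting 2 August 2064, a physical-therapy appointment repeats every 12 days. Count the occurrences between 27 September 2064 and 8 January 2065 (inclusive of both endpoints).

9

Occurrences land 12·i days after 2 August 2064 for i = 0, 1, 2, …
27 September 2064 is 56 days after the start; 56 ÷ 12 = 4 remainder 8; since the remainder is 8, round up to i = 5. First occurrence in the window: #6 on 1 October 2064 (5×12 = 60 days in).
8 January 2065 is 159 days after the start; 159 ÷ 12 = 13 remainder 3. Last occurrence in the window: #14 on 5 January 2065.
Occurrences #6 through #14: 9 in total.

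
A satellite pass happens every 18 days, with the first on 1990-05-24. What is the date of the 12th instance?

1990-12-08

The 12th occurrence is 11 intervals after the first: 11 × 18 = 198 days after 1990-05-24.
May has 31 days — 7 days to the end of May leaves 191.
June has 30 days (161 left).
July has 31 days (130 left).
August has 31 days (99 left).
September has 30 days (69 left).
October has 31 days (38 left).
November has 30 days (8 left).
8 days into December → 1990-12-08.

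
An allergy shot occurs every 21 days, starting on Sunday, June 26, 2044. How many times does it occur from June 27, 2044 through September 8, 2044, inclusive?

Occurrences land 21·i days after June 26, 2044 for i = 0, 1, 2, …
June 27, 2044 is 1 day after the start; 1 ÷ 21 = 0 remainder 1; since the remainder is 1, round up to i = 1. First occurrence in the window: #2 on July 17, 2044 (1×21 = 21 days in).
September 8, 2044 is 74 days after the start; 74 ÷ 21 = 3 remainder 11. Last occurrence in the window: #4 on August 28, 2044.
Occurrences #2 through #4: 3 in total.

3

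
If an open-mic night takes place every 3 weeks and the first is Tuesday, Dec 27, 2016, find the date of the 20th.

The 20th occurrence is 19 intervals after the first: 19 × 21 = 399 days after Dec 27, 2016.
Dec has 31 days — 4 days to the end of Dec leaves 395.
Jan has 31 days (364 left).
Feb has 28 days (336 left).
Mar has 31 days (305 left).
Apr has 30 days (275 left).
May has 31 days (244 left).
Jun has 30 days (214 left).
Jul has 31 days (183 left).
Aug has 31 days (152 left).
Sep has 30 days (122 left).
Oct has 31 days (91 left).
Nov has 30 days (61 left).
Dec has 31 days (30 left).
30 days into Jan → Jan 30, 2018.

Jan 30, 2018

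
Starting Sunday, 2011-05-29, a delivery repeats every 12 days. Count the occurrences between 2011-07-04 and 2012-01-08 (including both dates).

16

Occurrences land 12·i days after 2011-05-29 for i = 0, 1, 2, …
2011-07-04 is 36 days after the start; 36 ÷ 12 = 3 remainder 0. First occurrence in the window: #4 on 2011-07-04 (3×12 = 36 days in).
2012-01-08 is 224 days after the start; 224 ÷ 12 = 18 remainder 8. Last occurrence in the window: #19 on 2011-12-31.
Occurrences #4 through #19: 16 in total.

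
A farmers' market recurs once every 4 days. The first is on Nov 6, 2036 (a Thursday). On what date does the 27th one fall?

The 27th occurrence is 26 intervals after the first: 26 × 4 = 104 days after Nov 6, 2036.
Nov has 30 days — 24 days to the end of Nov leaves 80.
Dec has 31 days (49 left).
Jan has 31 days (18 left).
18 days into Feb → Feb 18, 2037.

Feb 18, 2037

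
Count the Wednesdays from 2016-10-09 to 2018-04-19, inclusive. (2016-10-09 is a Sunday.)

2016-10-09 is a Sunday; the first Wednesday on or after it is 2016-10-12 (3 days later).
From 2016-10-12 to 2018-04-19: 80 + 365 + 109 = 554 days (rest of 2016, 2017, to 2018-04-19 in 2018).
554 ÷ 7 = 79 full weeks with remainder 1, so 79 more Wednesdays after the first → 80.

80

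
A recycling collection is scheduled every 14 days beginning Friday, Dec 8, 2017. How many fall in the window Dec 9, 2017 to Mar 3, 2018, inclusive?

Occurrences land 14·i days after Dec 8, 2017 for i = 0, 1, 2, …
Dec 9, 2017 is 1 day after the start; 1 ÷ 14 = 0 remainder 1; since the remainder is 1, round up to i = 1. First occurrence in the window: #2 on Dec 22, 2017 (1×14 = 14 days in).
Mar 3, 2018 is 85 days after the start; 85 ÷ 14 = 6 remainder 1. Last occurrence in the window: #7 on Mar 2, 2018.
Occurrences #2 through #7: 6 in total.

6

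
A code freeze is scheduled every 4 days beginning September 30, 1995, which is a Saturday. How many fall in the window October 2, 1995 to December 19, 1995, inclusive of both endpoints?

Occurrences land 4·i days after September 30, 1995 for i = 0, 1, 2, …
October 2, 1995 is 2 days after the start; 2 ÷ 4 = 0 remainder 2; since the remainder is 2, round up to i = 1. First occurrence in the window: #2 on October 4, 1995 (1×4 = 4 days in).
December 19, 1995 is 80 days after the start; 80 ÷ 4 = 20 remainder 0. Last occurrence in the window: #21 on December 19, 1995.
Occurrences #2 through #21: 20 in total.

20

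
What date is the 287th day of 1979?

January has 31 days (287 − 31 = 256 remain).
February has 28 days (256 − 28 = 228 remain).
March has 31 days (228 − 31 = 197 remain).
April has 30 days (197 − 30 = 167 remain).
May has 31 days (167 − 31 = 136 remain).
June has 30 days (136 − 30 = 106 remain).
July has 31 days (106 − 31 = 75 remain).
August has 31 days (75 − 31 = 44 remain).
September has 30 days (44 − 30 = 14 remain).
14 into October → October 14.

14 October 1979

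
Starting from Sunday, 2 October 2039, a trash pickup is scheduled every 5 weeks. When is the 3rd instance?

11 December 2039

The 3rd occurrence is 2 intervals after the first: 2 × 35 = 70 days after 2 October 2039.
October has 31 days — 29 days to the end of October leaves 41.
November has 30 days (11 left).
11 days into December → 11 December 2039.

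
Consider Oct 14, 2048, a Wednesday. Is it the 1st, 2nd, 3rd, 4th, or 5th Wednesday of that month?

2nd

Day 14 falls in week ⌈14/7⌉ of the month.
Days 1–7 hold the 1st Wednesday, 8–14 the 2nd, 15–21 the 3rd, 22–28 the 4th, 29–31 the 5th.
14 is in the range for the 2nd.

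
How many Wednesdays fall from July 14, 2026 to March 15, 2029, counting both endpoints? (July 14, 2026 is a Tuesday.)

140

July 14, 2026 is a Tuesday; the first Wednesday on or after it is July 15, 2026 (1 day later).
From July 15, 2026 to March 15, 2029: 169 + 365 + 366 + 74 = 974 days (rest of 2026, 2027, 2028, to March 15, 2029 in 2029).
974 ÷ 7 = 139 full weeks with remainder 1, so 139 more Wednesdays after the first → 140.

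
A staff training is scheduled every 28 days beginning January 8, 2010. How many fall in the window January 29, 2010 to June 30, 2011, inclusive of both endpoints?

19

Occurrences land 28·i days after January 8, 2010 for i = 0, 1, 2, …
January 29, 2010 is 21 days after the start; 21 ÷ 28 = 0 remainder 21; since the remainder is 21, round up to i = 1. First occurrence in the window: #2 on February 5, 2010 (1×28 = 28 days in).
June 30, 2011 is 538 days after the start; 538 ÷ 28 = 19 remainder 6. Last occurrence in the window: #20 on June 24, 2011.
Occurrences #2 through #20: 19 in total.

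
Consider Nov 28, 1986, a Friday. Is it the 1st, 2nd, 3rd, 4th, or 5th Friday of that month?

4th

Day 28 falls in week ⌈28/7⌉ of the month.
Days 1–7 hold the 1st Friday, 8–14 the 2nd, 15–21 the 3rd, 22–28 the 4th, 29–31 the 5th.
28 is in the range for the 4th.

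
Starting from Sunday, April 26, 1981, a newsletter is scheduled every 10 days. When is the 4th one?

May 26, 1981

The 4th occurrence is 3 intervals after the first: 3 × 10 = 30 days after April 26, 1981.
April has 30 days — 4 days to the end of April leaves 26.
26 days into May → May 26, 1981.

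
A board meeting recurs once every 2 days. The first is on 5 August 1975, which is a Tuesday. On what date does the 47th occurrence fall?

The 47th occurrence is 46 intervals after the first: 46 × 2 = 92 days after 5 August 1975.
August has 31 days — 26 days to the end of August leaves 66.
September has 30 days (36 left).
October has 31 days (5 left).
5 days into November → 5 November 1975.

5 November 1975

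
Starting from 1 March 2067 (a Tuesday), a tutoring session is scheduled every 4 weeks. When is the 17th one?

The 17th occurrence is 16 intervals after the first: 16 × 28 = 448 days after 1 March 2067.
March has 31 days — 30 days to the end of March leaves 418.
From end of March to end of 2067 is 275 days (143 left).
January has 31 days (112 left).
February has 29 days (83 left).
March has 31 days (52 left).
April has 30 days (22 left).
22 days into May → 22 May 2068.

22 May 2068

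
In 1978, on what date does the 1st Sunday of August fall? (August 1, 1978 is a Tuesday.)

August 1978 begins on a Tuesday, so the first Sunday is August 6 (5 days later).

August 6, 1978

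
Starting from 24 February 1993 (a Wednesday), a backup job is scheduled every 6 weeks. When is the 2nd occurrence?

The 2nd occurrence is 1 interval after the first: 1 × 42 = 42 days after 24 February 1993.
February has 28 days — 4 days to the end of February leaves 38.
March has 31 days (7 left).
7 days into April → 7 April 1993.

7 April 1993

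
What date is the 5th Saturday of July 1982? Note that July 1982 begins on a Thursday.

July 1982 begins on a Thursday, so the first Saturday is July 3 (2 days later).
The 5th Saturday is 4 weeks later: 3 + 28 = 31.

July 31, 1982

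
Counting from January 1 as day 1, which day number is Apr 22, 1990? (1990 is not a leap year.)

Days in months before Apr: 31 + 28 + 31 = 90.
Plus 22 days into Apr → day 112.

112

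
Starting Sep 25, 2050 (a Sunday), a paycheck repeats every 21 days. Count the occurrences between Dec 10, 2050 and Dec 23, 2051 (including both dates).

Occurrences land 21·i days after Sep 25, 2050 for i = 0, 1, 2, …
Dec 10, 2050 is 76 days after the start; 76 ÷ 21 = 3 remainder 13; since the remainder is 13, round up to i = 4. First occurrence in the window: #5 on Dec 18, 2050 (4×21 = 84 days in).
Dec 23, 2051 is 454 days after the start; 454 ÷ 21 = 21 remainder 13. Last occurrence in the window: #22 on Dec 10, 2051.
Occurrences #5 through #22: 18 in total.

18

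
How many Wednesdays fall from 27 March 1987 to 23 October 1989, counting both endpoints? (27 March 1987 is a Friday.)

134

27 March 1987 is a Friday; the first Wednesday on or after it is 1 April 1987 (5 days later).
From 1 April 1987 to 23 October 1989: 274 + 366 + 296 = 936 days (rest of 1987, 1988, to 23 October 1989 in 1989).
936 ÷ 7 = 133 full weeks with remainder 5, so 133 more Wednesdays after the first → 134.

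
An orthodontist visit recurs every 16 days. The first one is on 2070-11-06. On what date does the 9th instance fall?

The 9th occurrence is 8 intervals after the first: 8 × 16 = 128 days after 2070-11-06.
November has 30 days — 24 days to the end of November leaves 104.
December has 31 days (73 left).
January has 31 days (42 left).
February has 28 days (14 left).
14 days into March → 2071-03-14.

2071-03-14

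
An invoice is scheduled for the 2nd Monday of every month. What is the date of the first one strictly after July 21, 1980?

August 11, 1980

July 1980 starts on a Tuesday; its first Monday is the 7th, so the 2nd Monday is the 14th — July 14, 1980.
That is not after July 21, 1980, so look at August 1980.
August 1980 starts on a Friday; its first Monday is the 4th, so the 2nd Monday is the 11th — August 11, 1980.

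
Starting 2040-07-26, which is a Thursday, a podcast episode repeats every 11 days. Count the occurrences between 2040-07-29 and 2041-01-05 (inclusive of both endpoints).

14

Occurrences land 11·i days after 2040-07-26 for i = 0, 1, 2, …
2040-07-29 is 3 days after the start; 3 ÷ 11 = 0 remainder 3; since the remainder is 3, round up to i = 1. First occurrence in the window: #2 on 2040-08-06 (1×11 = 11 days in).
2041-01-05 is 163 days after the start; 163 ÷ 11 = 14 remainder 9. Last occurrence in the window: #15 on 2040-12-27.
Occurrences #2 through #15: 14 in total.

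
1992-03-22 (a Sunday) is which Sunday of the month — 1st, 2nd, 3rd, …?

4th

Day 22 falls in week ⌈22/7⌉ of the month.
Days 1–7 hold the 1st Sunday, 8–14 the 2nd, 15–21 the 3rd, 22–28 the 4th, 29–31 the 5th.
22 is in the range for the 4th.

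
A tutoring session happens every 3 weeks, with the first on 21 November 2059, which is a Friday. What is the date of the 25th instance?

The 25th occurrence is 24 intervals after the first: 24 × 21 = 504 days after 21 November 2059.
November has 30 days — 9 days to the end of November leaves 495.
From end of November to end of 2059 is 31 days (464 left).
2060 has 366 days (98 left).
January has 31 days (67 left).
February has 28 days (39 left).
March has 31 days (8 left).
8 days into April → 8 April 2061.

8 April 2061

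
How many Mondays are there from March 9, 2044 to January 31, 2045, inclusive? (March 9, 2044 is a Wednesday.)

47

March 9, 2044 is a Wednesday; the first Monday on or after it is March 14, 2044 (5 days later).
From March 14, 2044 to January 31, 2045: 17 + 30 + 31 + 30 + 31 + 31 + 30 + 31 + 30 + 31 + 31 = 323 days (rest of March, April, May, June, July, August, September, October, November, December, January).
323 ÷ 7 = 46 full weeks with remainder 1, so 46 more Mondays after the first → 47.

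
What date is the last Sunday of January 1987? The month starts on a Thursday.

January 1987 begins on a Thursday, so the first Sunday is January 4 (3 days later).
January 1987 has 31 days. Adding weeks: 4, 11, 18, 25 — the last one ≤ 31 is the 25th.

25 January 1987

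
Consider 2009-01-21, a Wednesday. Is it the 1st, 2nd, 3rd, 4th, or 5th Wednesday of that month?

Day 21 falls in week ⌈21/7⌉ of the month.
Days 1–7 hold the 1st Wednesday, 8–14 the 2nd, 15–21 the 3rd, 22–28 the 4th, 29–31 the 5th.
21 is in the range for the 3rd.

3rd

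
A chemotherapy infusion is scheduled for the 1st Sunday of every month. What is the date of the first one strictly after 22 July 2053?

3 August 2053

July 2053 starts on a Tuesday, so its 1st Sunday is 6 July 2053 (5 days in).
That is not after 22 July 2053, so look at August 2053.
August 2053 starts on a Friday, so its 1st Sunday is 3 August 2053 (2 days in).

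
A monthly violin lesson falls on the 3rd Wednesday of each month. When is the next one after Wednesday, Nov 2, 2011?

Nov 2011 starts on a Tuesday; its first Wednesday is the 2nd, so the 3rd Wednesday is the 16th — Nov 16, 2011.
Nov 16, 2011 is after Nov 2, 2011, so that is the next one.

Nov 16, 2011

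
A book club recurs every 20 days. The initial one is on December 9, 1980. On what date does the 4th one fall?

The 4th occurrence is 3 intervals after the first: 3 × 20 = 60 days after December 9, 1980.
December has 31 days — 22 days to the end of December leaves 38.
January has 31 days (7 left).
7 days into February → February 7, 1981.

February 7, 1981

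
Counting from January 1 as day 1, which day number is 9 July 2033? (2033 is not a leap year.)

Days in months before July: 31 + 28 + 31 + 30 + 31 + 30 = 181.
Plus 9 days into July → day 190.

190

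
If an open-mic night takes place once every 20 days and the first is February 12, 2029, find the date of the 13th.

The 13th occurrence is 12 intervals after the first: 12 × 20 = 240 days after February 12, 2029.
February has 28 days — 16 days to the end of February leaves 224.
March has 31 days (193 left).
April has 30 days (163 left).
May has 31 days (132 left).
June has 30 days (102 left).
July has 31 days (71 left).
August has 31 days (40 left).
September has 30 days (10 left).
10 days into October → October 10, 2029.

October 10, 2029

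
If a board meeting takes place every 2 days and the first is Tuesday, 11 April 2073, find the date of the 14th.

The 14th occurrence is 13 intervals after the first: 13 × 2 = 26 days after 11 April 2073.
April has 30 days — 19 days to the end of April leaves 7.
7 days into May → 7 May 2073.

7 May 2073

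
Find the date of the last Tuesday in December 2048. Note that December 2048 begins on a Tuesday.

2048-12-29

December 2048 begins on a Tuesday, so the first Tuesday is December 1.
December 2048 has 31 days. Adding weeks: 1, 8, 15, 22, 29 — the last one ≤ 31 is the 29th.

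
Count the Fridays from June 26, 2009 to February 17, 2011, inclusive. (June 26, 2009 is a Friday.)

86

June 26, 2009 is a Friday; the first Friday on or after it is June 26, 2009.
From June 26, 2009 to February 17, 2011: 188 + 365 + 48 = 601 days (rest of 2009, 2010, to February 17, 2011 in 2011).
601 ÷ 7 = 85 full weeks with remainder 6, so 85 more Fridays after the first → 86.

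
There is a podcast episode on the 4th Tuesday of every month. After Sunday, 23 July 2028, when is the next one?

25 July 2028

July 2028 starts on a Saturday; its first Tuesday is the 4th, so the 4th Tuesday is the 25th — 25 July 2028.
25 July 2028 is after 23 July 2028, so that is the next one.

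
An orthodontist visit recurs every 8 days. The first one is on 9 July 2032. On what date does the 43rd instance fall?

The 43rd occurrence is 42 intervals after the first: 42 × 8 = 336 days after 9 July 2032.
July has 31 days — 22 days to the end of July leaves 314.
August has 31 days (283 left).
September has 30 days (253 left).
October has 31 days (222 left).
November has 30 days (192 left).
December has 31 days (161 left).
January has 31 days (130 left).
February has 28 days (102 left).
March has 31 days (71 left).
April has 30 days (41 left).
May has 31 days (10 left).
10 days into June → 10 June 2033.

10 June 2033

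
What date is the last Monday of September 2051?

The first Monday of September 2051 is September 4.
September 2051 has 30 days. Adding weeks: 4, 11, 18, 25 — the last one ≤ 30 is the 25th.

2051-09-25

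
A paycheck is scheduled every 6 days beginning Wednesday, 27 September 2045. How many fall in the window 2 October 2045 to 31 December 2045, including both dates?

Occurrences land 6·i days after 27 September 2045 for i = 0, 1, 2, …
2 October 2045 is 5 days after the start; 5 ÷ 6 = 0 remainder 5; since the remainder is 5, round up to i = 1. First occurrence in the window: #2 on 3 October 2045 (1×6 = 6 days in).
31 December 2045 is 95 days after the start; 95 ÷ 6 = 15 remainder 5. Last occurrence in the window: #16 on 26 December 2045.
Occurrences #2 through #16: 15 in total.

15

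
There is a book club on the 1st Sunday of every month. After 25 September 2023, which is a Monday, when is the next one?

1 October 2023

September 2023 starts on a Friday, so its 1st Sunday is 3 September 2023 (2 days in).
That is not after 25 September 2023, so look at October 2023.
October 2023 starts on a Sunday, so its 1st Sunday is 1 October 2023.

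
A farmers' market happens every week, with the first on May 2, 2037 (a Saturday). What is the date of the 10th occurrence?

The 10th occurrence is 9 intervals after the first: 9 × 7 = 63 days after May 2, 2037.
May has 31 days — 29 days to the end of May leaves 34.
Jun has 30 days (4 left).
4 days into Jul → Jul 4, 2037.

Jul 4, 2037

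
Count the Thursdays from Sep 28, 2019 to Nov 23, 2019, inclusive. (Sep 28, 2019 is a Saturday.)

Sep 28, 2019 is a Saturday; the first Thursday on or after it is Oct 3, 2019 (5 days later).
From Oct 3, 2019 to Nov 23, 2019: 28 + 23 = 51 days (rest of Oct, Nov).
51 ÷ 7 = 7 full weeks with remainder 2, so 7 more Thursdays after the first → 8.

8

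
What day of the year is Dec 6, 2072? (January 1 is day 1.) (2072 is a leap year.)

Days in months before Dec: 31 + 29 + 31 + 30 + 31 + 30 + 31 + 31 + 30 + 31 + 30 = 335.
Plus 6 days into Dec → day 341.

341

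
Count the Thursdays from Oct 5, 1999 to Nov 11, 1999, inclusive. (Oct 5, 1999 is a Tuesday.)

6

Oct 5, 1999 is a Tuesday; the first Thursday on or after it is Oct 7, 1999 (2 days later).
From Oct 7, 1999 to Nov 11, 1999: 24 + 11 = 35 days (rest of Oct, Nov).
35 ÷ 7 = 5 full weeks with remainder 0, so 5 more Thursdays after the first → 6.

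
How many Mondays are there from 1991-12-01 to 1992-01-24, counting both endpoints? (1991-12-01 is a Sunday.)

8

1991-12-01 is a Sunday; the first Monday on or after it is 1991-12-02 (1 day later).
From 1991-12-02 to 1992-01-24: 29 + 24 = 53 days (rest of December, January).
53 ÷ 7 = 7 full weeks with remainder 4, so 7 more Mondays after the first → 8.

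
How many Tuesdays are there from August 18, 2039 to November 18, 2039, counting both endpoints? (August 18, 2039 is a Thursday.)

13

August 18, 2039 is a Thursday; the first Tuesday on or after it is August 23, 2039 (5 days later).
From August 23, 2039 to November 18, 2039: 8 + 30 + 31 + 18 = 87 days (rest of August, September, October, November).
87 ÷ 7 = 12 full weeks with remainder 3, so 12 more Tuesdays after the first → 13.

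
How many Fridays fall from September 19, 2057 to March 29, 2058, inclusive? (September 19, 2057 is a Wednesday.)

28

September 19, 2057 is a Wednesday; the first Friday on or after it is September 21, 2057 (2 days later).
From September 21, 2057 to March 29, 2058: 9 + 31 + 30 + 31 + 31 + 28 + 29 = 189 days (rest of September, October, November, December, January, February, March).
189 ÷ 7 = 27 full weeks with remainder 0, so 27 more Fridays after the first → 28.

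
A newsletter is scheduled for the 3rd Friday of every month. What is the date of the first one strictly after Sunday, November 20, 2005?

December 16, 2005

November 2005 starts on a Tuesday; its first Friday is the 4th, so the 3rd Friday is the 18th — November 18, 2005.
That is not after November 20, 2005, so look at December 2005.
December 2005 starts on a Thursday; its first Friday is the 2nd, so the 3rd Friday is the 16th — December 16, 2005.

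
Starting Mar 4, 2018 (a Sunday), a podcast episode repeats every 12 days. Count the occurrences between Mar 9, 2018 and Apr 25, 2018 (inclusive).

4

Occurrences land 12·i days after Mar 4, 2018 for i = 0, 1, 2, …
Mar 9, 2018 is 5 days after the start; 5 ÷ 12 = 0 remainder 5; since the remainder is 5, round up to i = 1. First occurrence in the window: #2 on Mar 16, 2018 (1×12 = 12 days in).
Apr 25, 2018 is 52 days after the start; 52 ÷ 12 = 4 remainder 4. Last occurrence in the window: #5 on Apr 21, 2018.
Occurrences #2 through #5: 4 in total.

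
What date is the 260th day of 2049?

September 17, 2049

January has 31 days (260 − 31 = 229 remain).
February has 28 days (229 − 28 = 201 remain).
March has 31 days (201 − 31 = 170 remain).
April has 30 days (170 − 30 = 140 remain).
May has 31 days (140 − 31 = 109 remain).
June has 30 days (109 − 30 = 79 remain).
July has 31 days (79 − 31 = 48 remain).
August has 31 days (48 − 31 = 17 remain).
17 into September → September 17.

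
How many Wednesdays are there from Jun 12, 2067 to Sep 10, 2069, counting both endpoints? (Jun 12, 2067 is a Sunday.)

Jun 12, 2067 is a Sunday; the first Wednesday on or after it is Jun 15, 2067 (3 days later).
From Jun 15, 2067 to Sep 10, 2069: 199 + 366 + 253 = 818 days (rest of 2067, 2068, to Sep 10, 2069 in 2069).
818 ÷ 7 = 116 full weeks with remainder 6, so 116 more Wednesdays after the first → 117.

117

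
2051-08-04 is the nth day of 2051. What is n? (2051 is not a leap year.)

Days in months before August: 31 + 28 + 31 + 30 + 31 + 30 + 31 = 212.
Plus 4 days into August → day 216.

216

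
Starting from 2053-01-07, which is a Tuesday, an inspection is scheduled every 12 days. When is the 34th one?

2054-02-07

The 34th occurrence is 33 intervals after the first: 33 × 12 = 396 days after 2053-01-07.
January has 31 days — 24 days to the end of January leaves 372.
February has 28 days (344 left).
March has 31 days (313 left).
April has 30 days (283 left).
May has 31 days (252 left).
June has 30 days (222 left).
July has 31 days (191 left).
August has 31 days (160 left).
September has 30 days (130 left).
October has 31 days (99 left).
November has 30 days (69 left).
December has 31 days (38 left).
January has 31 days (7 left).
7 days into February → 2054-02-07.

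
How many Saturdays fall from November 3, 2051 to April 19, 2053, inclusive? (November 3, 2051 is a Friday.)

77

November 3, 2051 is a Friday; the first Saturday on or after it is November 4, 2051 (1 day later).
From November 4, 2051 to April 19, 2053: 57 + 366 + 109 = 532 days (rest of 2051, 2052, to April 19, 2053 in 2053).
532 ÷ 7 = 76 full weeks with remainder 0, so 76 more Saturdays after the first → 77.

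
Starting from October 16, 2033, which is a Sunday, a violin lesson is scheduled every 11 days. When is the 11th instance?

The 11th occurrence is 10 intervals after the first: 10 × 11 = 110 days after October 16, 2033.
October has 31 days — 15 days to the end of October leaves 95.
November has 30 days (65 left).
December has 31 days (34 left).
January has 31 days (3 left).
3 days into February → February 3, 2034.

February 3, 2034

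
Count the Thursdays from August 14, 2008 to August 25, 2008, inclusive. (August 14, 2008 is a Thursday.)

August 14, 2008 is a Thursday; the first Thursday on or after it is August 14, 2008.
From August 14, 2008 to August 25, 2008 is 25 − 14 = 11 days.
11 ÷ 7 = 1 full weeks with remainder 4, so 1 more Thursdays after the first → 2.

2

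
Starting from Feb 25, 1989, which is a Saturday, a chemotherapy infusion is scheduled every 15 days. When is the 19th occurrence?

Nov 22, 1989

The 19th occurrence is 18 intervals after the first: 18 × 15 = 270 days after Feb 25, 1989.
Feb has 28 days — 3 days to the end of Feb leaves 267.
Mar has 31 days (236 left).
Apr has 30 days (206 left).
May has 31 days (175 left).
Jun has 30 days (145 left).
Jul has 31 days (114 left).
Aug has 31 days (83 left).
Sep has 30 days (53 left).
Oct has 31 days (22 left).
22 days into Nov → Nov 22, 1989.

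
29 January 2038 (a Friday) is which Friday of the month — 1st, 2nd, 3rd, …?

Day 29 falls in week ⌈29/7⌉ of the month.
Days 1–7 hold the 1st Friday, 8–14 the 2nd, 15–21 the 3rd, 22–28 the 4th, 29–31 the 5th.
29 is in the range for the 5th.

5th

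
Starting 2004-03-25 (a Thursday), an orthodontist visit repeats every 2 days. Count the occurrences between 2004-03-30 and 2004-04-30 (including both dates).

16

Occurrences land 2·i days after 2004-03-25 for i = 0, 1, 2, …
2004-03-30 is 5 days after the start; 5 ÷ 2 = 2 remainder 1; since the remainder is 1, round up to i = 3. First occurrence in the window: #4 on 2004-03-31 (3×2 = 6 days in).
2004-04-30 is 36 days after the start; 36 ÷ 2 = 18 remainder 0. Last occurrence in the window: #19 on 2004-04-30.
Occurrences #4 through #19: 16 in total.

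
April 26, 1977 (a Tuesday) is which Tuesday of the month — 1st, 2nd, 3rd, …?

Day 26 falls in week ⌈26/7⌉ of the month.
Days 1–7 hold the 1st Tuesday, 8–14 the 2nd, 15–21 the 3rd, 22–28 the 4th, 29–31 the 5th.
26 is in the range for the 4th.

4th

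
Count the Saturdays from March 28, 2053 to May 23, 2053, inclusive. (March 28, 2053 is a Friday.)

8

March 28, 2053 is a Friday; the first Saturday on or after it is March 29, 2053 (1 day later).
From March 29, 2053 to May 23, 2053: 2 + 30 + 23 = 55 days (rest of March, April, May).
55 ÷ 7 = 7 full weeks with remainder 6, so 7 more Saturdays after the first → 8.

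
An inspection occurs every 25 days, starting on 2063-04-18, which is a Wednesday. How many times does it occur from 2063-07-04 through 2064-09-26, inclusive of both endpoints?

18

Occurrences land 25·i days after 2063-04-18 for i = 0, 1, 2, …
2063-07-04 is 77 days after the start; 77 ÷ 25 = 3 remainder 2; since the remainder is 2, round up to i = 4. First occurrence in the window: #5 on 2063-07-27 (4×25 = 100 days in).
2064-09-26 is 527 days after the start; 527 ÷ 25 = 21 remainder 2. Last occurrence in the window: #22 on 2064-09-24.
Occurrences #5 through #22: 18 in total.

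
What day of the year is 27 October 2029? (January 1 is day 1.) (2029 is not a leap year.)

300

Days in months before October: 31 + 28 + 31 + 30 + 31 + 30 + 31 + 31 + 30 = 273.
Plus 27 days into October → day 300.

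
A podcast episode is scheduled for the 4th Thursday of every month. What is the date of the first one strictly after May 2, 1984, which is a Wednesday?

May 1984 starts on a Tuesday; its first Thursday is the 3rd, so the 4th Thursday is the 24th — May 24, 1984.
May 24, 1984 is after May 2, 1984, so that is the next one.

May 24, 1984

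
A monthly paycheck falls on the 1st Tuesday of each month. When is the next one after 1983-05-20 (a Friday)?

1983-06-07

May 1983 starts on a Sunday, so its 1st Tuesday is 1983-05-03 (2 days in).
That is not after 1983-05-20, so look at June 1983.
June 1983 starts on a Wednesday, so its 1st Tuesday is 1983-06-07 (6 days in).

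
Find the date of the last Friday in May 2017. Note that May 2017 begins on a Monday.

May 26, 2017

May 2017 begins on a Monday, so the first Friday is May 5 (4 days later).
May 2017 has 31 days. Adding weeks: 5, 12, 19, 26 — the last one ≤ 31 is the 26th.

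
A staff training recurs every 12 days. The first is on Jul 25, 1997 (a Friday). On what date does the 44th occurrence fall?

The 44th occurrence is 43 intervals after the first: 43 × 12 = 516 days after Jul 25, 1997.
Jul has 31 days — 6 days to the end of Jul leaves 510.
From end of Jul to end of 1997 is 153 days (357 left).
Jan has 31 days (326 left).
Feb has 28 days (298 left).
Mar has 31 days (267 left).
Apr has 30 days (237 left).
May has 31 days (206 left).
Jun has 30 days (176 left).
Jul has 31 days (145 left).
Aug has 31 days (114 left).
Sep has 30 days (84 left).
Oct has 31 days (53 left).
Nov has 30 days (23 left).
23 days into Dec → Dec 23, 1998.

Dec 23, 1998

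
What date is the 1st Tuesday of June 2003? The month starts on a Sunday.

June 3, 2003

June 2003 begins on a Sunday, so the first Tuesday is June 3 (2 days later).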